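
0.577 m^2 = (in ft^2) 6.211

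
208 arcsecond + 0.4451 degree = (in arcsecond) 1810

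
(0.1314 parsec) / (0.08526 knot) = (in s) 9.244e+16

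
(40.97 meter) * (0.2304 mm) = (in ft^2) 0.1016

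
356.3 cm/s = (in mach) 0.01046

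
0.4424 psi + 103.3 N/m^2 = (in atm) 0.03112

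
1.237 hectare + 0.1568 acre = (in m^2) 1.3e+04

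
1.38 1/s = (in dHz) 13.8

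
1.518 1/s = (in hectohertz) 0.01518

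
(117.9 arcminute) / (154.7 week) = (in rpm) 3.5e-09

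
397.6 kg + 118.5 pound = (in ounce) 1.592e+04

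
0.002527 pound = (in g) 1.146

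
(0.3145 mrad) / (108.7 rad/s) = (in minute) 4.822e-08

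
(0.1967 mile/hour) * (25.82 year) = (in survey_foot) 2.349e+08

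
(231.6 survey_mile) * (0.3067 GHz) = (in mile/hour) 2.557e+14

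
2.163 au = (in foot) 1.062e+12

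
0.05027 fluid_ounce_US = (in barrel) 9.351e-06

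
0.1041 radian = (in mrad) 104.1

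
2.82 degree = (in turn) 0.007833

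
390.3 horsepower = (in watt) 2.91e+05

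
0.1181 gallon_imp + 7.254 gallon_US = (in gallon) 7.396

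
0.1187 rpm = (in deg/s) 0.7122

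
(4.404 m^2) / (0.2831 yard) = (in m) 17.01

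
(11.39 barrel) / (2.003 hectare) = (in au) 6.043e-16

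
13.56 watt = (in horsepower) 0.01818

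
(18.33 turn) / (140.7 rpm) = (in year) 2.479e-07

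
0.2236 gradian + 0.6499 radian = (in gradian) 41.6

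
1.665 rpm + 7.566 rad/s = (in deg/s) 443.5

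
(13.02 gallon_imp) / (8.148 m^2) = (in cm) 0.7264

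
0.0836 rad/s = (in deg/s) 4.79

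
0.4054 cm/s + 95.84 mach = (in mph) 7.3e+04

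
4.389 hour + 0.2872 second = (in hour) 4.389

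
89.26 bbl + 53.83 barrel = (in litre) 2.275e+04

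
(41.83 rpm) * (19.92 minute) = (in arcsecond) 1.08e+09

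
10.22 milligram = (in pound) 2.253e-05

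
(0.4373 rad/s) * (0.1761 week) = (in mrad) 4.657e+07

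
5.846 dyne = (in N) 5.846e-05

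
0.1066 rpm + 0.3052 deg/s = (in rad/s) 0.01649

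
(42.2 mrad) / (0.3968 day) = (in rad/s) 1.231e-06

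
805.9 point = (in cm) 28.43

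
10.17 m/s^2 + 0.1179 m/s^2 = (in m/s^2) 10.29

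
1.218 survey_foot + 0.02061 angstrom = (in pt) 1052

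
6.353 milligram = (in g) 0.006353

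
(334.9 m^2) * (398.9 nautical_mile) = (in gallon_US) 6.536e+10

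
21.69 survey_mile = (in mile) 21.69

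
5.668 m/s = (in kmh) 20.4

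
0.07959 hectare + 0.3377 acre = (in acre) 0.5344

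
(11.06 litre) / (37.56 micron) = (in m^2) 294.5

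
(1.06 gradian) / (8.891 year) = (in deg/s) 3.402e-09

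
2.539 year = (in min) 1.334e+06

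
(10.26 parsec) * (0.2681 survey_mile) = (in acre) 3.375e+16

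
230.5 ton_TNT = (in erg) 9.644e+18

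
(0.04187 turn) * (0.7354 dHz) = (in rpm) 0.1847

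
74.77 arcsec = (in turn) 5.769e-05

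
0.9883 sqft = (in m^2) 0.09182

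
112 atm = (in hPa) 1.135e+05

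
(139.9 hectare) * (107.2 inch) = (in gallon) 1.006e+09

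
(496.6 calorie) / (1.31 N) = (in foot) 5204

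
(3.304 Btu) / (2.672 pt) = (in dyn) 3.698e+11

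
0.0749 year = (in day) 27.34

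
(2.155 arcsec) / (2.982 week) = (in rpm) 5.532e-11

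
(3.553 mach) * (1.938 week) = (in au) 0.009479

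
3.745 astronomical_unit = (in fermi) 5.602e+26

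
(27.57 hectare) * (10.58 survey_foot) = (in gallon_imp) 1.956e+08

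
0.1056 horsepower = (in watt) 78.75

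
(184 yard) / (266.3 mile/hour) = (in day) 1.636e-05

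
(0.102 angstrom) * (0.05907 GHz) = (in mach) 1.769e-06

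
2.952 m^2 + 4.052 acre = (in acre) 4.053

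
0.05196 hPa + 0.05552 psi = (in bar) 0.00388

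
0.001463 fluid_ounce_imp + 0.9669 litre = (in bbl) 0.006082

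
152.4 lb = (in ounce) 2438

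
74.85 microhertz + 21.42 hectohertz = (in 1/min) 1.285e+05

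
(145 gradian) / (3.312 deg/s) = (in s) 39.4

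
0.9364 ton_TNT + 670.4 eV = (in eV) 2.445e+28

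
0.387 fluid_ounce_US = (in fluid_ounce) 0.387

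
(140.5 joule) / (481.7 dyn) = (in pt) 8.268e+07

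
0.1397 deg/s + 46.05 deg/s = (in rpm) 7.698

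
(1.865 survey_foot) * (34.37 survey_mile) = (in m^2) 3.144e+04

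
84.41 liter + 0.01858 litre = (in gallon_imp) 18.57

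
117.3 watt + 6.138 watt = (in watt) 123.4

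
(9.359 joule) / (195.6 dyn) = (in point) 1.356e+07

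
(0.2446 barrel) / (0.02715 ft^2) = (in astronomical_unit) 1.031e-10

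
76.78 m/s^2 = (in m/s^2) 76.78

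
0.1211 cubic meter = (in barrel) 0.7617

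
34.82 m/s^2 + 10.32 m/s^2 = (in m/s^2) 45.14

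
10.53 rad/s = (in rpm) 100.6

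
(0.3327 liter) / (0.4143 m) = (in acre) 1.984e-07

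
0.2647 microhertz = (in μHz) 0.2647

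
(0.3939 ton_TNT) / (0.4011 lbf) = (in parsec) 2.994e-08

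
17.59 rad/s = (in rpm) 168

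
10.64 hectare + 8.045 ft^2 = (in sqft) 1.145e+06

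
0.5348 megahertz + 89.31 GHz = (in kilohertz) 8.931e+07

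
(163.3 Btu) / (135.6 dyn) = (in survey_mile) 7.895e+04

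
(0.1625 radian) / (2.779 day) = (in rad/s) 6.768e-07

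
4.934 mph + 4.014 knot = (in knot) 8.302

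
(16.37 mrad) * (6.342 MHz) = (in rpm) 9.914e+05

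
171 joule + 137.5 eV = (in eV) 1.067e+21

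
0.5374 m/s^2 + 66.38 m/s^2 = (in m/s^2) 66.92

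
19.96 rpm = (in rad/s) 2.09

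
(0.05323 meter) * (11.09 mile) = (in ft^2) 1.023e+04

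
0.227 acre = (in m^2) 918.6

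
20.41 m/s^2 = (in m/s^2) 20.41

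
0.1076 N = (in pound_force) 0.02419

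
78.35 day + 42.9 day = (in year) 0.3322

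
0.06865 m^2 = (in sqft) 0.7389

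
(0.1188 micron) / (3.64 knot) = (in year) 2.012e-15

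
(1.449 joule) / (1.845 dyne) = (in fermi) 7.854e+19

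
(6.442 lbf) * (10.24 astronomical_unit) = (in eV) 2.74e+32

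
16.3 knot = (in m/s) 8.385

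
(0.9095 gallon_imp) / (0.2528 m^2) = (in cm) 1.636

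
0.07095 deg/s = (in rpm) 0.01183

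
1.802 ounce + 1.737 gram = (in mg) 5.282e+04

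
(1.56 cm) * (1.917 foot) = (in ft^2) 0.09811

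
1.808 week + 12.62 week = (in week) 14.43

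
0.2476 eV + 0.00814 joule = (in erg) 8.14e+04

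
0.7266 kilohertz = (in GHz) 7.266e-07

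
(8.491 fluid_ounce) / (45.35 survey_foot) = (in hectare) 1.817e-09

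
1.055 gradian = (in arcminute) 56.97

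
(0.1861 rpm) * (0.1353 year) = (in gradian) 5.294e+06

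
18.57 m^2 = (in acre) 0.004589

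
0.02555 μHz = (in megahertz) 2.555e-14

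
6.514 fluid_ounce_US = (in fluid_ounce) 6.514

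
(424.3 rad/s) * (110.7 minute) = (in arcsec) 5.813e+11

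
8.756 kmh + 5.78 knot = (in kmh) 19.46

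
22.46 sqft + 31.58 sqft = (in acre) 0.001241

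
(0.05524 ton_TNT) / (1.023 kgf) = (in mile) 1.432e+04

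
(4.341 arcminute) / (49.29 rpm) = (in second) 0.0002446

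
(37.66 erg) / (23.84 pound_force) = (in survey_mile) 2.207e-11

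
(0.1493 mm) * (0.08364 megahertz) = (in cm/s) 1249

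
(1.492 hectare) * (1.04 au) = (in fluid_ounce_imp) 8.17e+19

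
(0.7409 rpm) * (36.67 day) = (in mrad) 2.458e+08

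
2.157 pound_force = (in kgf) 0.9784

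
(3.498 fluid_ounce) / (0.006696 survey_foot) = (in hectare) 5.069e-06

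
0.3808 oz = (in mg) 1.08e+04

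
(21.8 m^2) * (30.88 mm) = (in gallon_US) 177.8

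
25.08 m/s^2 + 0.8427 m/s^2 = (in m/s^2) 25.92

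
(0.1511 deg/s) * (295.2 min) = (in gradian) 2974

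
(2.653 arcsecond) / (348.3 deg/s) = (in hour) 5.877e-10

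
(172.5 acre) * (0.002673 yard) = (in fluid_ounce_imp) 6.005e+07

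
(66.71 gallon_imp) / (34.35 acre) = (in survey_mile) 1.356e-09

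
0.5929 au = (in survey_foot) 2.91e+11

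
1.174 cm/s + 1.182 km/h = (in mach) 0.0009987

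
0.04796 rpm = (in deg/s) 0.2878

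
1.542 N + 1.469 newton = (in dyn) 3.011e+05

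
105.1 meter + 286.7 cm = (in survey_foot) 354.2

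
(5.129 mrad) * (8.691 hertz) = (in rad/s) 0.04458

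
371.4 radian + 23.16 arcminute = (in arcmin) 1.277e+06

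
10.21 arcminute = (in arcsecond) 612.6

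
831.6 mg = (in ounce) 0.02933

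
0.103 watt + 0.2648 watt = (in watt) 0.3678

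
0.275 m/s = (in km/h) 0.99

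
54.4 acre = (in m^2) 2.201e+05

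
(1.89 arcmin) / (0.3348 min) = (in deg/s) 0.001568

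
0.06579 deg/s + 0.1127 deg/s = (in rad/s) 0.003115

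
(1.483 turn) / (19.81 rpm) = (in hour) 0.001248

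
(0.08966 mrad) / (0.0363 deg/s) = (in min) 0.002359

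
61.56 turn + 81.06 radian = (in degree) 2.681e+04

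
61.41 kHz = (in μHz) 6.141e+10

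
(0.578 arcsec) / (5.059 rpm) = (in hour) 1.469e-09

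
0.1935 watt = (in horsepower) 0.0002595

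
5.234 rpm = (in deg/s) 31.4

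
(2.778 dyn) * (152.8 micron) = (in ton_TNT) 1.015e-18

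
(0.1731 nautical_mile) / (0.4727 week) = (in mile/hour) 0.002508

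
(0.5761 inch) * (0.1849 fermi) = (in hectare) 2.706e-22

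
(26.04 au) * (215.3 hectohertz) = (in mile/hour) 1.876e+17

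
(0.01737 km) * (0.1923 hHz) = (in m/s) 334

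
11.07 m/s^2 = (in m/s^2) 11.07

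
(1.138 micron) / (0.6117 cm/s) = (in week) 3.076e-10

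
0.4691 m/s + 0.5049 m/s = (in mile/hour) 2.179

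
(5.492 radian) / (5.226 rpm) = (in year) 3.182e-07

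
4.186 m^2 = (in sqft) 45.06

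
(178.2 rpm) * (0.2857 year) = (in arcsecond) 3.468e+13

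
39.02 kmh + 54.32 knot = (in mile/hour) 86.76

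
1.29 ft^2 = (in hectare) 1.198e-05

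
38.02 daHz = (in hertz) 380.2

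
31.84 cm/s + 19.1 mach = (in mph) 1.455e+04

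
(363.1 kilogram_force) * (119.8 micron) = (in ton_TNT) 1.02e-10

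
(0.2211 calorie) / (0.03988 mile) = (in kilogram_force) 0.00147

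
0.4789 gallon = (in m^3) 0.001813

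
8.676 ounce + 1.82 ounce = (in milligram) 2.976e+05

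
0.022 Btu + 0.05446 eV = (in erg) 2.321e+08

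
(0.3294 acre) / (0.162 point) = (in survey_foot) 7.653e+07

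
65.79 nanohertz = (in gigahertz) 6.579e-17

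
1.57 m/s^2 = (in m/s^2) 1.57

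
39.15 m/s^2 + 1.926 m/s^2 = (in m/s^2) 41.08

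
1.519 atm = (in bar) 1.539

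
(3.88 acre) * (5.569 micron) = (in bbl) 0.55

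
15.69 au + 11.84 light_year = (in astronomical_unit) 7.488e+05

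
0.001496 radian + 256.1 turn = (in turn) 256.1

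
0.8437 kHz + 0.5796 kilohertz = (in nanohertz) 1.423e+12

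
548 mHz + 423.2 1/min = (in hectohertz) 0.07601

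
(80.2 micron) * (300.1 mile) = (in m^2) 38.73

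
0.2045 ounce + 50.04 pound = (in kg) 22.7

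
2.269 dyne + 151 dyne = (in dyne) 153.3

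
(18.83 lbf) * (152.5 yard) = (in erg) 1.168e+11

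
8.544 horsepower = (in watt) 6371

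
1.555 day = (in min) 2239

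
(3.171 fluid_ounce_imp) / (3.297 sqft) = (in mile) 1.828e-07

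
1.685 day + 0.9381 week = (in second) 7.129e+05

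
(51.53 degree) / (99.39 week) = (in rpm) 1.429e-07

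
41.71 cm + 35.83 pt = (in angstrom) 4.297e+09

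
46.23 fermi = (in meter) 4.623e-14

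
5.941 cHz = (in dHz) 0.5941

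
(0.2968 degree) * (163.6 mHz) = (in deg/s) 0.04856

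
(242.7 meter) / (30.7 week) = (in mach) 3.839e-08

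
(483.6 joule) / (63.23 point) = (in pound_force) 4874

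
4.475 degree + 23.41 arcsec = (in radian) 0.07822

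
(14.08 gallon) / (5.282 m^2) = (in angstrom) 1.009e+08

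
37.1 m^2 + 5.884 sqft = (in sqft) 405.2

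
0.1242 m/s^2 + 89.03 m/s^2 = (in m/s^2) 89.15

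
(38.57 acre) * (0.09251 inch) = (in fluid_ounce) 1.24e+07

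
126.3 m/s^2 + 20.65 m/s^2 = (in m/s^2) 146.9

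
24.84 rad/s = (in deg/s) 1423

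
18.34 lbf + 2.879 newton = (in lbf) 18.99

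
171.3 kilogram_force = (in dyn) 1.68e+08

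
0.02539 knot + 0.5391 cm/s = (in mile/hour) 0.04128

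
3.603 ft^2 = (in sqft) 3.603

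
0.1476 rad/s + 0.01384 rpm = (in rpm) 1.423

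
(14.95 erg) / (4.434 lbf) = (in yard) 8.289e-08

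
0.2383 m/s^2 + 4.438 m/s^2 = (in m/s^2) 4.676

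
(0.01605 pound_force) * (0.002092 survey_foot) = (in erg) 455.2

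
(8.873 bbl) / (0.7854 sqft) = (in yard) 21.14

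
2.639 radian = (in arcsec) 5.443e+05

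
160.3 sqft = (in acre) 0.00368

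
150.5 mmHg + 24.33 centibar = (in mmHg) 333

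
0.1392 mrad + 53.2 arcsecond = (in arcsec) 81.91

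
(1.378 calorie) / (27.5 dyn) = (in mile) 13.03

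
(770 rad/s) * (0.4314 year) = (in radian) 1.048e+10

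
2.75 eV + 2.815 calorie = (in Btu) 0.01116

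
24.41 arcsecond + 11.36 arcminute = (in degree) 0.1961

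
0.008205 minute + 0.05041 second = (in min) 0.009045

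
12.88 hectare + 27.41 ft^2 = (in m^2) 1.288e+05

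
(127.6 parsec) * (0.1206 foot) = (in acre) 3.576e+13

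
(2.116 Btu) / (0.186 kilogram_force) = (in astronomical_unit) 8.181e-09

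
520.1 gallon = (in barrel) 12.38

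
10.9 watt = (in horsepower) 0.01462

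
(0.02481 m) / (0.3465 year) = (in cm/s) 2.27e-07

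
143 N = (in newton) 143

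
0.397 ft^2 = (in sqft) 0.397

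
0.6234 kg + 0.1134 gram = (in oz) 21.99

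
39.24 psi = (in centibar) 270.6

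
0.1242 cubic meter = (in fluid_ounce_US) 4200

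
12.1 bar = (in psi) 175.5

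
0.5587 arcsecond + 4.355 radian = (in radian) 4.355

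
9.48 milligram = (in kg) 9.48e-06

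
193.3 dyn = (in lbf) 0.0004346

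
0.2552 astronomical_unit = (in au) 0.2552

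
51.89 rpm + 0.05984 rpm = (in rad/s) 5.44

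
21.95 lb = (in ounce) 351.2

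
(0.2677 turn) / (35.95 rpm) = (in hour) 0.0001241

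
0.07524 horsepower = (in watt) 56.11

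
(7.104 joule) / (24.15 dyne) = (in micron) 2.942e+10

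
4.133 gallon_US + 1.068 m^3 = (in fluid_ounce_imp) 3.814e+04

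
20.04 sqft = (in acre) 0.0004601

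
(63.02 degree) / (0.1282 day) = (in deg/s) 0.00569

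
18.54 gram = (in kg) 0.01854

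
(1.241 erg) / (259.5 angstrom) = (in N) 4.782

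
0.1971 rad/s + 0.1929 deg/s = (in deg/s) 11.49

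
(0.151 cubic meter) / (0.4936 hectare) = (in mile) 1.901e-08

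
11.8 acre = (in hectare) 4.775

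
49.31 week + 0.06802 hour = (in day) 345.2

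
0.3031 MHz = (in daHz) 3.031e+04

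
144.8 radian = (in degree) 8296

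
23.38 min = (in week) 0.002319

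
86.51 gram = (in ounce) 3.052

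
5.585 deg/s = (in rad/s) 0.09748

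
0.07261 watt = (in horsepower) 9.737e-05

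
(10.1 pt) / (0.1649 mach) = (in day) 7.345e-10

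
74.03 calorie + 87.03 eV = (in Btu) 0.2936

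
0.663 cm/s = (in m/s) 0.00663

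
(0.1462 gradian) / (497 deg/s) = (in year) 8.395e-12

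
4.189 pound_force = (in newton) 18.63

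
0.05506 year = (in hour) 482.3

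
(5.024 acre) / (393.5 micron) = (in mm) 5.167e+10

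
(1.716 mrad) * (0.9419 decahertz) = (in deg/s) 0.9261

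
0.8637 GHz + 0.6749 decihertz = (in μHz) 8.637e+14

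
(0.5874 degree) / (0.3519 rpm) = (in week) 4.6e-07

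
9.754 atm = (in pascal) 9.883e+05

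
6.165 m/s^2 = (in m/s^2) 6.165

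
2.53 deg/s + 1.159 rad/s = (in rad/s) 1.203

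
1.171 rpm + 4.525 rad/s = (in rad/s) 4.648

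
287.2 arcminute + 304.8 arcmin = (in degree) 9.867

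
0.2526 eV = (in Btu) 3.836e-23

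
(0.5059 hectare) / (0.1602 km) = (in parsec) 1.023e-15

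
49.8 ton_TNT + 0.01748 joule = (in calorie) 4.98e+10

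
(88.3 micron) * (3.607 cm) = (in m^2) 3.185e-06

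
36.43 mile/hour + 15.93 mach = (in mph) 1.217e+04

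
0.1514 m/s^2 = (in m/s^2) 0.1514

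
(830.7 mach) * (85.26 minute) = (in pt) 4.102e+12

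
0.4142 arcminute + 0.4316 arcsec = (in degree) 0.007023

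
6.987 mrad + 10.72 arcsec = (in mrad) 7.039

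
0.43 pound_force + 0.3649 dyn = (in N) 1.913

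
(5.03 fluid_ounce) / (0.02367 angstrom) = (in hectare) 6285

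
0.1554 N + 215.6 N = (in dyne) 2.158e+07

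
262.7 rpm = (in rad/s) 27.51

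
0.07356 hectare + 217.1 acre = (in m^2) 8.793e+05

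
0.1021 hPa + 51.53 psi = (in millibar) 3553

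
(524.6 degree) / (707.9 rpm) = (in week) 2.042e-07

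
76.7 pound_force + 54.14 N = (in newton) 395.3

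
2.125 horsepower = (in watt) 1585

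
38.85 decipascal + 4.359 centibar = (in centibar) 4.363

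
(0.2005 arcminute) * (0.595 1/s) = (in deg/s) 0.001988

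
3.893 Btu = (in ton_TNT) 9.817e-07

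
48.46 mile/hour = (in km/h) 77.99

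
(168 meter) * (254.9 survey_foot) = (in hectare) 1.305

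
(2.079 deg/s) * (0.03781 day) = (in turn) 18.87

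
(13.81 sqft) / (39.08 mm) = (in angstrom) 3.283e+11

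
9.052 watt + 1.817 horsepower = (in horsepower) 1.829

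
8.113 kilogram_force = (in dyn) 7.956e+06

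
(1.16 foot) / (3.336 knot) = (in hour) 5.723e-05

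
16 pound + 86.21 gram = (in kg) 7.344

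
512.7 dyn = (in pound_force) 0.001153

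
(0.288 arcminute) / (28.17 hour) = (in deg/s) 4.733e-08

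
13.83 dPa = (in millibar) 0.01383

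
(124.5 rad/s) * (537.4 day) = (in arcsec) 1.192e+15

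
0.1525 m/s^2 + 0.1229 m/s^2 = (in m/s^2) 0.2754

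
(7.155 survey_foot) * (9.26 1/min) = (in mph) 0.7529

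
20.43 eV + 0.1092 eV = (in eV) 20.54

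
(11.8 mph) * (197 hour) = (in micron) 3.741e+12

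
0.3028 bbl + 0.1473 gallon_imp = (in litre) 48.81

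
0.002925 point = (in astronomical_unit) 6.898e-18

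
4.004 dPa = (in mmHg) 0.003003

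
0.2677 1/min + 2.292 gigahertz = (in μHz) 2.292e+15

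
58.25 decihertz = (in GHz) 5.825e-09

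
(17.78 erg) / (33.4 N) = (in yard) 5.822e-08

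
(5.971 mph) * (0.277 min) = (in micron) 4.436e+07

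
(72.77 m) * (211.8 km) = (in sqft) 1.659e+08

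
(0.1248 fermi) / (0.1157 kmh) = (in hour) 1.079e-18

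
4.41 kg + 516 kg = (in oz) 1.836e+04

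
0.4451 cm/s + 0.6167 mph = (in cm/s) 28.01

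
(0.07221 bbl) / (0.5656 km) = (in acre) 5.016e-09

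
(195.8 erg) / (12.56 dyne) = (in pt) 441.9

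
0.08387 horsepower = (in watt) 62.54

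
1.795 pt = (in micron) 633.2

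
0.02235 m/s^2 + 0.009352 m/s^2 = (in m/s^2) 0.0317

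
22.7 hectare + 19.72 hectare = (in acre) 104.8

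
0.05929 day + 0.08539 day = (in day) 0.1447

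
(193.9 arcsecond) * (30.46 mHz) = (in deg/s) 0.001641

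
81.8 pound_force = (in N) 363.9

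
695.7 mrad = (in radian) 0.6957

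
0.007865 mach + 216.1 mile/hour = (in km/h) 357.4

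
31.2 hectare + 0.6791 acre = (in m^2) 3.147e+05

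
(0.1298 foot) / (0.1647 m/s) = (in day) 2.78e-06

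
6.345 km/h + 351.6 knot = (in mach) 0.5364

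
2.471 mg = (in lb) 5.448e-06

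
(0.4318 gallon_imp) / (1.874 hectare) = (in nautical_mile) 5.656e-11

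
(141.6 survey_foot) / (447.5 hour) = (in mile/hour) 5.993e-05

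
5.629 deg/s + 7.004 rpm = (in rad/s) 0.8317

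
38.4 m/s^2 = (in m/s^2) 38.4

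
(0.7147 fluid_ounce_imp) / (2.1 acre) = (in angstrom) 23.89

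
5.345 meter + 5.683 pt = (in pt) 1.516e+04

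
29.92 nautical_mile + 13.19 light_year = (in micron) 1.248e+23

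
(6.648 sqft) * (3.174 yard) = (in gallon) 473.5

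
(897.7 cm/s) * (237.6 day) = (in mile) 1.145e+05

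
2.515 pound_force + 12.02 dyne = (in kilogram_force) 1.141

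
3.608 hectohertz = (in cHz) 3.608e+04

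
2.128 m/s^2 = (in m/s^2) 2.128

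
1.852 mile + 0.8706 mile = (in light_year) 4.631e-13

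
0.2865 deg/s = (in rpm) 0.04775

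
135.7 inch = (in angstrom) 3.447e+10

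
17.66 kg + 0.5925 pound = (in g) 1.793e+04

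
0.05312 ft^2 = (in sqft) 0.05312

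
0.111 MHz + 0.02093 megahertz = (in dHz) 1.319e+06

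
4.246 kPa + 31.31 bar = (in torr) 2.352e+04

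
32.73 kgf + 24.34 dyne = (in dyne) 3.21e+07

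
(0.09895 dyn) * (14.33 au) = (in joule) 2.121e+06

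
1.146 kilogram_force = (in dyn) 1.124e+06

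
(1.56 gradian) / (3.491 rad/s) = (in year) 2.226e-10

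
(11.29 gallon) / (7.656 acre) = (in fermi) 1.379e+09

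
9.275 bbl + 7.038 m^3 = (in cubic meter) 8.513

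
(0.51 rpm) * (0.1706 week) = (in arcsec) 1.137e+09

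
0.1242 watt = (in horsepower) 0.0001666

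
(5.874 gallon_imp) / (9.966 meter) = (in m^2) 0.002679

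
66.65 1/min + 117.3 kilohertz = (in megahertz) 0.1173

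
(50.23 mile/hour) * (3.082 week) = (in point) 1.186e+11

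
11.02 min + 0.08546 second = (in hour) 0.1837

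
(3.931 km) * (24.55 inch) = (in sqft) 2.639e+04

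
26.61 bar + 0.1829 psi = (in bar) 26.62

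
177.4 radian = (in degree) 1.016e+04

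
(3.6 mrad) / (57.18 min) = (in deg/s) 6.012e-05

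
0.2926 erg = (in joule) 2.926e-08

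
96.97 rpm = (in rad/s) 10.15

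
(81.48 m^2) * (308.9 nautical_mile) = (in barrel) 2.932e+08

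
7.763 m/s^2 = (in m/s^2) 7.763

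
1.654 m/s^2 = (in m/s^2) 1.654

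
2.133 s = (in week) 3.527e-06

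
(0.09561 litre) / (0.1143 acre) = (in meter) 2.067e-07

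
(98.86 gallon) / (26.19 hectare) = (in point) 0.00405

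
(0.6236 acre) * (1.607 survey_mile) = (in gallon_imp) 1.436e+09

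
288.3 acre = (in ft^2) 1.256e+07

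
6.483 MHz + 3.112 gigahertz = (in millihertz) 3.118e+12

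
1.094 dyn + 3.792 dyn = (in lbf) 1.098e-05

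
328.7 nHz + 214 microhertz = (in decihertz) 0.002143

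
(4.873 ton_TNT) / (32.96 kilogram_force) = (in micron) 6.308e+13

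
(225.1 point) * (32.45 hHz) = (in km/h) 927.7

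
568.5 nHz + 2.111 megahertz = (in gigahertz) 0.002111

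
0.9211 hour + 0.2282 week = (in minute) 2356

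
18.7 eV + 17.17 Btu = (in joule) 1.812e+04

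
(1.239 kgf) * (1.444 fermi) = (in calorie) 4.193e-15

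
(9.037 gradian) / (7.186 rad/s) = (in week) 3.266e-08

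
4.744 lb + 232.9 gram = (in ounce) 84.12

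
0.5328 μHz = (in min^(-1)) 3.197e-05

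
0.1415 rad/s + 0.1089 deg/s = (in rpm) 1.369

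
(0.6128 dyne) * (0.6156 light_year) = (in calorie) 8.53e+09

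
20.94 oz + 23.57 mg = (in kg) 0.5937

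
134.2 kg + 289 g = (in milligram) 1.345e+08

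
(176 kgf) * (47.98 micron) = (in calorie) 0.01979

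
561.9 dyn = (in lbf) 0.001263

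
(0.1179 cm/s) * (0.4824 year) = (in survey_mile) 11.14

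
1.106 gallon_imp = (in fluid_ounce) 170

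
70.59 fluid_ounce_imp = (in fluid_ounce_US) 67.82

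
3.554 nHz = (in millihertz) 3.554e-06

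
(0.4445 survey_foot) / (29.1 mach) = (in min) 2.279e-07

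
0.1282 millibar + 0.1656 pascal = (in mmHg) 0.0974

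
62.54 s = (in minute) 1.042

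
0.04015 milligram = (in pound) 8.852e-08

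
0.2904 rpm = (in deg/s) 1.742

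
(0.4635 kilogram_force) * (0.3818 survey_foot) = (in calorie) 0.1264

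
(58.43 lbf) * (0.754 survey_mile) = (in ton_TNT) 7.538e-05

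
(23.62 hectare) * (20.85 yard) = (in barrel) 2.832e+07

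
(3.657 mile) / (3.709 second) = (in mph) 3550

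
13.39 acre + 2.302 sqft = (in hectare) 5.419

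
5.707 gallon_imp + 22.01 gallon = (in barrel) 0.6872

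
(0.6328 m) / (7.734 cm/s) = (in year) 2.595e-07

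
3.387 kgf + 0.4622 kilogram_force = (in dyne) 3.775e+06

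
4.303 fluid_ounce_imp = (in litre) 0.1223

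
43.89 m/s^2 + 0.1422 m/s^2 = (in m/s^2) 44.03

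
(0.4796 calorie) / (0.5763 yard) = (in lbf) 0.8561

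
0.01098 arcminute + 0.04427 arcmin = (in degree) 0.0009208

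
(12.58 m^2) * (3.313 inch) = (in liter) 1059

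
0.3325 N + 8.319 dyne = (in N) 0.3326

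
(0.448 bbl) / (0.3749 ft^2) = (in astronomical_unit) 1.367e-11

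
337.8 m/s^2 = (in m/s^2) 337.8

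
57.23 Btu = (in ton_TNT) 1.443e-05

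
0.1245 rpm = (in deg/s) 0.747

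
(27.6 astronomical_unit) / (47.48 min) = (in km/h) 5.218e+09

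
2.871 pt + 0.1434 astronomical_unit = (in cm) 2.145e+12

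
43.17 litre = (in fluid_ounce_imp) 1519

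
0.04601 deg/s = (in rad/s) 0.000803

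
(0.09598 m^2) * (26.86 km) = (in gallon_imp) 5.671e+05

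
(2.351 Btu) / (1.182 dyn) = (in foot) 6.885e+08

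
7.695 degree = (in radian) 0.1343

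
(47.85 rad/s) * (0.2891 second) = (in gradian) 880.7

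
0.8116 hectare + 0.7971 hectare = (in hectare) 1.609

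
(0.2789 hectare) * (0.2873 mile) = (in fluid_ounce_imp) 4.539e+10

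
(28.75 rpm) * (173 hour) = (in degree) 1.074e+08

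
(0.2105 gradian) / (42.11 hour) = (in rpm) 2.083e-07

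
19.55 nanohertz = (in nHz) 19.55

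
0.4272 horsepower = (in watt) 318.6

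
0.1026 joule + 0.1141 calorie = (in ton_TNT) 1.386e-10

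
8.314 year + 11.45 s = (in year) 8.314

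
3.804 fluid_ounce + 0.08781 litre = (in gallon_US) 0.05292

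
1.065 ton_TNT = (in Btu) 4.223e+06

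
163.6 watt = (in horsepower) 0.2194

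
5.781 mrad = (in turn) 0.0009201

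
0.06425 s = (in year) 2.037e-09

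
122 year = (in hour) 1.069e+06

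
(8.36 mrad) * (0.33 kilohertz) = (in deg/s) 158.1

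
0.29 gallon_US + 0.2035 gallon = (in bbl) 0.01175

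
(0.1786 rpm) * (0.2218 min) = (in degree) 14.26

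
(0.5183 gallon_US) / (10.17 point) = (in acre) 0.0001351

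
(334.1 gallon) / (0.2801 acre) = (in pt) 3.163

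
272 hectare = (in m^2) 2.72e+06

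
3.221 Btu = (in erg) 3.398e+10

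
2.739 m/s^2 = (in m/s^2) 2.739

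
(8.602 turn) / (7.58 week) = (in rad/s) 1.179e-05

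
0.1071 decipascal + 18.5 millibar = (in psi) 0.2683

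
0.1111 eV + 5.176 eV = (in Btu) 8.029e-22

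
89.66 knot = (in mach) 0.1355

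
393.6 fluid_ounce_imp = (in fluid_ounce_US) 378.2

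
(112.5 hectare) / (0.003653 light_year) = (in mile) 2.023e-11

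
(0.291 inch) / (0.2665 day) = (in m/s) 3.21e-07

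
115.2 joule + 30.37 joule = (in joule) 145.6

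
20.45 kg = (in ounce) 721.4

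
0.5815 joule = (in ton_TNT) 1.39e-10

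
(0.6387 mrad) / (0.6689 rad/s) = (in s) 0.0009549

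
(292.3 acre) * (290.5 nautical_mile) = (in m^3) 6.364e+11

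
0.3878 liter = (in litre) 0.3878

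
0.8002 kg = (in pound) 1.764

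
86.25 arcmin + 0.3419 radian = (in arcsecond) 7.57e+04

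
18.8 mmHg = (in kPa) 2.506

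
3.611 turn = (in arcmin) 7.8e+04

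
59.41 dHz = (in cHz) 594.1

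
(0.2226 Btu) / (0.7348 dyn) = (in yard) 3.495e+07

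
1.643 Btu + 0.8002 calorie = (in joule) 1737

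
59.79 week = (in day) 418.5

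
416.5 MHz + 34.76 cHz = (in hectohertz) 4.165e+06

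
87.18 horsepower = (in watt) 6.501e+04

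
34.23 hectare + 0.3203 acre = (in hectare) 34.36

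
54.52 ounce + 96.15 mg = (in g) 1546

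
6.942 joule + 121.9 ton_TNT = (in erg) 5.1e+18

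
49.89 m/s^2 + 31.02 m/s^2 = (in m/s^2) 80.91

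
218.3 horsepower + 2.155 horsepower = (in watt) 1.644e+05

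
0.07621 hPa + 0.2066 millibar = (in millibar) 0.2828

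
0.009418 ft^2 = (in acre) 2.162e-07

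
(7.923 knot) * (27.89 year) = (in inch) 1.411e+11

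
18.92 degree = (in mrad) 330.2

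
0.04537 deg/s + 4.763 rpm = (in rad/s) 0.4996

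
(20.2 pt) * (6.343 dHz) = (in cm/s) 0.452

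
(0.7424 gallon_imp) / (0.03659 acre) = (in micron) 22.79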